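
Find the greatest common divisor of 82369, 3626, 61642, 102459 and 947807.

82369 = 7² · 41²; 3626 = 2 · 7² · 37; 61642 = 2 · 7² · 17 · 37; 102459 = 3 · 7² · 17 · 41; 947807 = 7² · 23 · 29²
gcd takes min exponent of each prime: 7² = 49

49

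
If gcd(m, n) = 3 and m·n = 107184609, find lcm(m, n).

Since gcd(m,n)·lcm(m,n) = mn, lcm = 107184609/3 = 35728203.

35728203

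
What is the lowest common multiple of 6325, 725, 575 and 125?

6325 = 5² · 11 · 23; 725 = 5² · 29; 575 = 5² · 23; 125 = 5³
lcm takes max exponent of each prime: 5³ · 11 · 23 · 29 = 917125

917125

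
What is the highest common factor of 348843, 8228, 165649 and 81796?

gcd(348843, 8228): 348843 = 42·8228 + 3267; 8228 = 2·3267 + 1694; 3267 = 1·1694 + 1573; 1694 = 1·1573 + 121; 1573 = 13·121 + 0 → 121
gcd(121, 165649): 165649 = 1369·121 + 0 → 121
gcd(121, 81796): 81796 = 676·121 + 0 → 121

121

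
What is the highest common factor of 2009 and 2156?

2009 = 7² · 41
2156 = 2² · 7² · 11
Common: 7² = 49

49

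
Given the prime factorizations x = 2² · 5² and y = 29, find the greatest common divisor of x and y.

1

min exponent per shared prime: (none) = 1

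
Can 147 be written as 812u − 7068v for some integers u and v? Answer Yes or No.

gcd(812, 7068): 7068 = 8·812 + 572; 812 = 1·572 + 240; 572 = 2·240 + 92; 240 = 2·92 + 56; 92 = 1·56 + 36; 56 = 1·36 + 20; 36 = 1·20 + 16; 20 = 1·16 + 4; 16 = 4·4 + 0 → 4
4 does not divide 147, so a solution does not exist.

No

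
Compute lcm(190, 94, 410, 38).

190 = 2 · 5 · 19; 94 = 2 · 47; 410 = 2 · 5 · 41; 38 = 2 · 19
lcm takes max exponent of each prime: 2 · 5 · 19 · 41 · 47 = 366130

366130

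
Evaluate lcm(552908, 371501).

12082698524

552908 = 2² · 17 · 47 · 173; 371501 = 13 · 17 · 41²
max exponents: 2² · 13 · 17 · 41² · 47 · 173 = 12082698524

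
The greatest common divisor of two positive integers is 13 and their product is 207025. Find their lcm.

15925

For any two positive integers, gcd × lcm equals their product. Hence lcm = 207025 / 13 = 15925.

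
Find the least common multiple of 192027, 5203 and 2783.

192027 = 3 · 11² · 23²; 5203 = 11² · 43; 2783 = 11² · 23
lcm takes max exponent of each prime: 3 · 11² · 23² · 43 = 8257161

8257161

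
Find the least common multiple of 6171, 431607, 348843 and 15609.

6171 = 3 · 11² · 17; 431607 = 3 · 11² · 29 · 41; 348843 = 3 · 11² · 31²; 15609 = 3 · 11² · 43
lcm takes max exponent of each prime: 3 · 11² · 17 · 29 · 31² · 41 · 43 = 303200033037

303200033037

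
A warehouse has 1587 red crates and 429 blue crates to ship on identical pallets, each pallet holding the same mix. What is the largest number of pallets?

Euclid: 1587 = 3·429 + 300; 429 = 1·300 + 129; 300 = 2·129 + 42; 129 = 3·42 + 3; 42 = 14·3 + 0. Last nonzero remainder: 3.

3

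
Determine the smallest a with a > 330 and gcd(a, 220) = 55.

Multiples of 55 above 330: 55·7, 55·8, … . Need the cofactor coprime to 220/55 = 4.
Checking s = 7, 8, … the first with gcd(s, 4) = 1 is s = 7, giving 385.

385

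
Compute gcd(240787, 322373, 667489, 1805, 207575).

361

240787 = 19² · 23 · 29; 322373 = 19³ · 47; 667489 = 19² · 43²; 1805 = 5 · 19²; 207575 = 5² · 19² · 23
gcd takes min exponent of each prime: 19² = 361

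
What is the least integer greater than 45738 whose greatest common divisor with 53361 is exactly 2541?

Multiples of 2541 above 45738: 2541·19, 2541·20, … . Need the cofactor coprime to 53361/2541 = 21.
Checking s = 19, 20, … the first with gcd(s, 21) = 1 is s = 19, giving 48279.

48279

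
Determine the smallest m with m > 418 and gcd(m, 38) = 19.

437

Multiples of 19 above 418: 19·23, 19·24, … . Need the cofactor coprime to 38/19 = 2.
Checking s = 23, 24, … the first with gcd(s, 2) = 1 is s = 23, giving 437.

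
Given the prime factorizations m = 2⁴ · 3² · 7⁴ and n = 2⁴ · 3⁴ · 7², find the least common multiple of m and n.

3111696

max exponent per prime: 2⁴ · 3⁴ · 7⁴ = 3111696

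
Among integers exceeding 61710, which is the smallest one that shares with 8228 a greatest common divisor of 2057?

63767

8228 = 2057·4. Any x with gcd(x, 8228) = 2057 is a multiple of 2057, say 2057s, with s coprime to 4.
Need s > 61710/2057, so s ≥ 31. First s ≥ 31 with gcd(s, 4) = 1 is s = 31. Thus x = 2057·31 = 63767.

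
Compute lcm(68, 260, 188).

207740

68 = 2² · 17; 260 = 2² · 5 · 13; 188 = 2² · 47
lcm takes max exponent of each prime: 2² · 5 · 13 · 17 · 47 = 207740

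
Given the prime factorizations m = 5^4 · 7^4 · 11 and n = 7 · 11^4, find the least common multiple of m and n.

21970650625

max exponent per prime: 5^4 · 7^4 · 11^4 = 21970650625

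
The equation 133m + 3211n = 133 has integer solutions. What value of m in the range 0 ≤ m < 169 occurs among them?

gcd(133, 3211) = 19 (Euclid: 3211 = 24·133 + 19; 133 = 7·19 + 0), and 19 | 133.
Extended Euclid: 133·(-24) + 3211·(1) = 19. Scale by 7: m₀ = -168.
General solution m = m₀ + 169t; reducing mod 169 gives m = 1 (and n = 0).

1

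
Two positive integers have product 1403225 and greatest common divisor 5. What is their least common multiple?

280645

Since gcd(a,b)·lcm(a,b) = ab, lcm = 1403225/5 = 280645.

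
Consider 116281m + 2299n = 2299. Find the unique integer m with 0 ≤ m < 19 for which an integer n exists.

0

gcd(116281, 2299) = 121 (Euclid: 116281 = 50·2299 + 1331; 2299 = 1·1331 + 968; 1331 = 1·968 + 363; 968 = 2·363 + 242; 363 = 1·242 + 121; 242 = 2·121 + 0), and 121 | 2299.
Extended Euclid: 116281·(7) + 2299·(-354) = 121. Scale by 19: m₀ = 133.
General solution m = m₀ + 19t; reducing mod 19 gives m = 0 (and n = 1).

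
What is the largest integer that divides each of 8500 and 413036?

Euclid: 413036 = 48·8500 + 5036; 8500 = 1·5036 + 3464; 5036 = 1·3464 + 1572; 3464 = 2·1572 + 320; 1572 = 4·320 + 292; 320 = 1·292 + 28; 292 = 10·28 + 12; 28 = 2·12 + 4; 12 = 3·4 + 0. Last nonzero remainder: 4.

4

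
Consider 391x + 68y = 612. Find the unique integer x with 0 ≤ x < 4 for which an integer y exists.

gcd(391, 68) = 17 (Euclid: 391 = 5·68 + 51; 68 = 1·51 + 17; 51 = 3·17 + 0), and 17 | 612.
Extended Euclid: 391·(-1) + 68·(6) = 17. Scale by 36: x₀ = -36.
General solution x = x₀ + 4t; reducing mod 4 gives x = 0 (and y = 9).

0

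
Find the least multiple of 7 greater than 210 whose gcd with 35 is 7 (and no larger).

Multiples of 7 above 210: 7·31, 7·32, … . Need the cofactor coprime to 35/7 = 5.
Checking s = 31, 32, … the first with gcd(s, 5) = 1 is s = 31, giving 217.

217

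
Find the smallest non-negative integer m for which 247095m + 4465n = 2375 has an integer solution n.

28

Euclid: 247095 = 55·4465 + 1520; 4465 = 2·1520 + 1425; 1520 = 1·1425 + 95; 1425 = 15·95 + 0 → gcd = 95; 2375 = 95·25.
Back-substitution yields 247095·(3) + 4465·(-166) = 95, so one solution is m = 3·25 = 75, n = -166·25 = -4150.
Solutions in m differ by 4465/95 = 47; the one in [0, 47) is 75 mod 47 = 28.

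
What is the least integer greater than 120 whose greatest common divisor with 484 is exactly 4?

484 = 4·121. Any a with gcd(a, 484) = 4 is a multiple of 4, say 4s, with s coprime to 121.
Need s > 120/4, so s ≥ 31. First s ≥ 31 with gcd(s, 121) = 1 is s = 31. Thus a = 4·31 = 124.

124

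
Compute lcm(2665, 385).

gcd first: 2665 = 6·385 + 355; 385 = 1·355 + 30; 355 = 11·30 + 25; 30 = 1·25 + 5; 25 = 5·5 + 0 → gcd = 5
lcm = 2665·385/gcd = 1026025/5 = 205205

205205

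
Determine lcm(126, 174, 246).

149814

126 = 2 · 3² · 7; 174 = 2 · 3 · 29; 246 = 2 · 3 · 41
lcm takes max exponent of each prime: 2 · 3² · 7 · 29 · 41 = 149814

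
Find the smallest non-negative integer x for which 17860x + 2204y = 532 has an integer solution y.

gcd(17860, 2204) = 76 (Euclid: 17860 = 8·2204 + 228; 2204 = 9·228 + 152; 228 = 1·152 + 76; 152 = 2·76 + 0), and 76 | 532.
Extended Euclid: 17860·(10) + 2204·(-81) = 76. Scale by 7: x₀ = 70.
General solution x = x₀ + 29t; reducing mod 29 gives x = 12 (and y = -97).

12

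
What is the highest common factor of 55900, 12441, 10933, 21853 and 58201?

gcd(55900, 12441): 55900 = 4·12441 + 6136; 12441 = 2·6136 + 169; 6136 = 36·169 + 52; 169 = 3·52 + 13; 52 = 4·13 + 0 → 13
gcd(13, 10933): 10933 = 841·13 + 0 → 13
gcd(13, 21853): 21853 = 1681·13 + 0 → 13
gcd(13, 58201): 58201 = 4477·13 + 0 → 13

13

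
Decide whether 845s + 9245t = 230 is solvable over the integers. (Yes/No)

By Bézout, 845s + 9245t = 230 has integer solutions iff gcd(845, 9245) | 230.
Euclid: 9245 = 10·845 + 795; 845 = 1·795 + 50; 795 = 15·50 + 45; 50 = 1·45 + 5; 45 = 9·5 + 0. gcd = 5; 230 mod 5 = 0. Yes.

Yes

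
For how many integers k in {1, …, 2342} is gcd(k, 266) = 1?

266 = 2·7·19. Inclusion–exclusion on these primes:
2342 − ⌊2342/2⌋ − ⌊2342/7⌋ − ⌊2342/19⌋ + ⌊2342/14⌋ + ⌊2342/38⌋ + ⌊2342/133⌋ − ⌊2342/266⌋ = 951

951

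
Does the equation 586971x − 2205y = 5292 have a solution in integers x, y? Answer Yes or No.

Yes

By Bézout, 586971x − 2205y = 5292 has integer solutions iff gcd(586971, 2205) | 5292.
Euclid: 586971 = 266·2205 + 441; 2205 = 5·441 + 0. gcd = 441; 5292 mod 441 = 0. Yes.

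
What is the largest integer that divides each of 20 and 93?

Euclid: 93 = 4·20 + 13; 20 = 1·13 + 7; 13 = 1·7 + 6; 7 = 1·6 + 1; 6 = 6·1 + 0. Last nonzero remainder: 1.

1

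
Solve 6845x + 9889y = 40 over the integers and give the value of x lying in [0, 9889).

gcd(6845, 9889) = 1 (Euclid: 9889 = 1·6845 + 3044; 6845 = 2·3044 + 757; 3044 = 4·757 + 16; 757 = 47·16 + 5; 16 = 3·5 + 1; 5 = 5·1 + 0), and 1 | 40.
Extended Euclid: 6845·(-1855) + 9889·(1284) = 1. Scale by 40: x₀ = -74200.
General solution x = x₀ + 9889t; reducing mod 9889 gives x = 4912 (and y = -3400).

4912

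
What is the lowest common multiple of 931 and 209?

10241

931 = 7² · 19; 209 = 11 · 19
max exponents: 7² · 11 · 19 = 10241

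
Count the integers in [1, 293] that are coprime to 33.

33 = 3·11. Inclusion–exclusion on these primes:
293 − ⌊293/3⌋ − ⌊293/11⌋ + ⌊293/33⌋ = 178

178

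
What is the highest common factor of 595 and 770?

Euclid: 770 = 1·595 + 175; 595 = 3·175 + 70; 175 = 2·70 + 35; 70 = 2·35 + 0. Last nonzero remainder: 35.

35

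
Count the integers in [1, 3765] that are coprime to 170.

Prime factors of 170: 2, 5, 17. Count integers ≤ 3765 divisible by none of them.
By inclusion–exclusion: 3765 − ⌊3765/2⌋ − ⌊3765/5⌋ − ⌊3765/17⌋ + ⌊3765/10⌋ + ⌊3765/34⌋ + ⌊3765/85⌋ − ⌊3765/170⌋ = 1417.

1417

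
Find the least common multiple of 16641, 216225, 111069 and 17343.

16641 = 3² · 43²; 216225 = 3² · 5² · 31²; 111069 = 3² · 7 · 41 · 43; 17343 = 3² · 41 · 47
lcm takes max exponent of each prime: 3² · 5² · 7 · 31² · 41 · 43² · 47 = 5392902537225

5392902537225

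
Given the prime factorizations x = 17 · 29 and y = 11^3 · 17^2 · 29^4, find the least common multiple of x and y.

272062002179

max exponent per prime: 11^3 · 17^2 · 29^4 = 272062002179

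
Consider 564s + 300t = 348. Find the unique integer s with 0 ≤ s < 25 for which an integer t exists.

Euclid: 564 = 1·300 + 264; 300 = 1·264 + 36; 264 = 7·36 + 12; 36 = 3·12 + 0 → gcd = 12; 348 = 12·29.
Back-substitution yields 564·(8) + 300·(-15) = 12, so one solution is s = 8·29 = 232, t = -15·29 = -435.
Solutions in s differ by 300/12 = 25; the one in [0, 25) is 232 mod 25 = 7.

7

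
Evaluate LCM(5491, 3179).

60401

gcd first: 5491 = 1·3179 + 2312; 3179 = 1·2312 + 867; 2312 = 2·867 + 578; 867 = 1·578 + 289; 578 = 2·289 + 0 → gcd = 289
lcm = 5491·3179/gcd = 17455889/289 = 60401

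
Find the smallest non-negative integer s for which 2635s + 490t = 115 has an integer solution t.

43

Euclid: 2635 = 5·490 + 185; 490 = 2·185 + 120; 185 = 1·120 + 65; 120 = 1·65 + 55; 65 = 1·55 + 10; 55 = 5·10 + 5; 10 = 2·5 + 0 → gcd = 5; 115 = 5·23.
Back-substitution yields 2635·(-45) + 490·(242) = 5, so one solution is s = -45·23 = -1035, t = 242·23 = 5566.
Solutions in s differ by 490/5 = 98; the one in [0, 98) is -1035 mod 98 = 43.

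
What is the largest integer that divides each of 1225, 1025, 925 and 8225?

gcd(1225, 1025): 1225 = 1·1025 + 200; 1025 = 5·200 + 25; 200 = 8·25 + 0 → 25
gcd(25, 925): 925 = 37·25 + 0 → 25
gcd(25, 8225): 8225 = 329·25 + 0 → 25

25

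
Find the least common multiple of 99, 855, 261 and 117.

3545685

99 = 3² · 11; 855 = 3² · 5 · 19; 261 = 3² · 29; 117 = 3² · 13
lcm takes max exponent of each prime: 3² · 5 · 11 · 13 · 19 · 29 = 3545685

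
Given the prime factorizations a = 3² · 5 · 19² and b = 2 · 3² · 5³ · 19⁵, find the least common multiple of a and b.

max exponent per prime: 2 · 3² · 5³ · 19⁵ = 5571222750

5571222750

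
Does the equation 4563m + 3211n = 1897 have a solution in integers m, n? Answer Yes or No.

No

gcd(4563, 3211): 4563 = 1·3211 + 1352; 3211 = 2·1352 + 507; 1352 = 2·507 + 338; 507 = 1·338 + 169; 338 = 2·169 + 0 → 169
169 does not divide 1897, so a solution does not exist.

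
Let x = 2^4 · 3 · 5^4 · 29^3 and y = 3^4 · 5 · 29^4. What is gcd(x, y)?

365835

min exponent per shared prime: 3 · 5 · 29^3 = 365835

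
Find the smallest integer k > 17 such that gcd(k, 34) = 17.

51

Multiples of 17 above 17: 17·2, 17·3, … . Need the cofactor coprime to 34/17 = 2.
Checking s = 2, 3, … the first with gcd(s, 2) = 1 is s = 3, giving 51.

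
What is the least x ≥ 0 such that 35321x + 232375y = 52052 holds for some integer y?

Reduce mod 232375: 35321x ≡ 52052 (mod 232375). With g = gcd(35321, 232375) = 1859 dividing 52052, divide through: 19x ≡ 28 (mod 125).
Since gcd(19, 125) = 1, x ≡ 28·(19)⁻¹ ≡ 87 (mod 125). Smallest non-negative: 87.

87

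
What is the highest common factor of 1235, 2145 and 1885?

65

gcd(1235, 2145): 2145 = 1·1235 + 910; 1235 = 1·910 + 325; 910 = 2·325 + 260; 325 = 1·260 + 65; 260 = 4·65 + 0 → 65
gcd(65, 1885): 1885 = 29·65 + 0 → 65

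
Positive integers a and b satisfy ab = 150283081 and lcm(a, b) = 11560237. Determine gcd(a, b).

13

From gcd × lcm = ab: gcd = 150283081 / 11560237 = 13.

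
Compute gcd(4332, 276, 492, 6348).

12

gcd(4332, 276): 4332 = 15·276 + 192; 276 = 1·192 + 84; 192 = 2·84 + 24; 84 = 3·24 + 12; 24 = 2·12 + 0 → 12
gcd(12, 492): 492 = 41·12 + 0 → 12
gcd(12, 6348): 6348 = 529·12 + 0 → 12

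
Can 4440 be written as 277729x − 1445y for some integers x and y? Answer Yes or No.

No

By Bézout, 277729x − 1445y = 4440 has integer solutions iff gcd(277729, 1445) | 4440.
Euclid: 277729 = 192·1445 + 289; 1445 = 5·289 + 0. gcd = 289; 4440 mod 289 = 105. No.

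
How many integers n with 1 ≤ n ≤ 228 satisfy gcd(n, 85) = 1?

85 = 5·17. Inclusion–exclusion on these primes:
228 − ⌊228/5⌋ − ⌊228/17⌋ + ⌊228/85⌋ = 172

172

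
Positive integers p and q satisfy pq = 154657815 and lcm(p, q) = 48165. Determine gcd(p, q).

3211

From gcd × lcm = pq: gcd = 154657815 / 48165 = 3211.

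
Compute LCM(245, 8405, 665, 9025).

245 = 5 · 7²; 8405 = 5 · 41²; 665 = 5 · 7 · 19; 9025 = 5² · 19²
lcm takes max exponent of each prime: 5² · 7² · 19² · 41² = 743380225

743380225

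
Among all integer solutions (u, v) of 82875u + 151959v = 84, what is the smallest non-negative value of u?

gcd(82875, 151959) = 3 (Euclid: 151959 = 1·82875 + 69084; 82875 = 1·69084 + 13791; 69084 = 5·13791 + 129; 13791 = 106·129 + 117; 129 = 1·117 + 12; 117 = 9·12 + 9; 12 = 1·9 + 3; 9 = 3·3 + 0), and 3 | 84.
Extended Euclid: 82875·(-12958) + 151959·(7067) = 3. Scale by 28: u₀ = -362824.
General solution u = u₀ + 50653t; reducing mod 50653 gives u = 42400 (and v = -23124).

42400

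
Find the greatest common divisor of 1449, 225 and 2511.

gcd(1449, 225): 1449 = 6·225 + 99; 225 = 2·99 + 27; 99 = 3·27 + 18; 27 = 1·18 + 9; 18 = 2·9 + 0 → 9
gcd(9, 2511): 2511 = 279·9 + 0 → 9

9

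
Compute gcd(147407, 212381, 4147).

13

gcd(147407, 212381): 212381 = 1·147407 + 64974; 147407 = 2·64974 + 17459; 64974 = 3·17459 + 12597; 17459 = 1·12597 + 4862; 12597 = 2·4862 + 2873; 4862 = 1·2873 + 1989; 2873 = 1·1989 + 884; 1989 = 2·884 + 221; 884 = 4·221 + 0 → 221
gcd(221, 4147): 4147 = 18·221 + 169; 221 = 1·169 + 52; 169 = 3·52 + 13; 52 = 4·13 + 0 → 13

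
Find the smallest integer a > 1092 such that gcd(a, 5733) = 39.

Multiples of 39 above 1092: 39·29, 39·30, … . Need the cofactor coprime to 5733/39 = 147.
Checking s = 29, 30, … the first with gcd(s, 147) = 1 is s = 29, giving 1131.

1131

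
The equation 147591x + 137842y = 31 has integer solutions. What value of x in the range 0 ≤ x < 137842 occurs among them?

23075

Reduce mod 137842: 147591x ≡ 31 (mod 137842). With g = gcd(147591, 137842) = 1 dividing 31, divide through: 147591x ≡ 31 (mod 137842).
Since gcd(147591, 137842) = 1, x ≡ 31·(147591)⁻¹ ≡ 23075 (mod 137842). Smallest non-negative: 23075.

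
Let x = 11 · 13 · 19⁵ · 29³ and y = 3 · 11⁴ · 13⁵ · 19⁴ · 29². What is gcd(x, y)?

15672794423

min exponent per shared prime: 11 · 13 · 19⁴ · 29² = 15672794423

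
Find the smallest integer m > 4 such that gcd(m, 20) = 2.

6

Multiples of 2 above 4: 2·3, 2·4, … . Need the cofactor coprime to 20/2 = 10.
Checking s = 3, 4, … the first with gcd(s, 10) = 1 is s = 3, giving 6.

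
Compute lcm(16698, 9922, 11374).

16698 = 2 · 3 · 11² · 23; 9922 = 2 · 11² · 41; 11374 = 2 · 11² · 47
lcm takes max exponent of each prime: 2 · 3 · 11² · 23 · 41 · 47 = 32177046

32177046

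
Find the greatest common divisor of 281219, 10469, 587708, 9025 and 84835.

gcd(281219, 10469): 281219 = 26·10469 + 9025; 10469 = 1·9025 + 1444; 9025 = 6·1444 + 361; 1444 = 4·361 + 0 → 361
gcd(361, 587708): 587708 = 1628·361 + 0 → 361
gcd(361, 9025): 9025 = 25·361 + 0 → 361
gcd(361, 84835): 84835 = 235·361 + 0 → 361

361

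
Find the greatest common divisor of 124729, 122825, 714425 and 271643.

124729 = 11 · 17 · 23 · 29; 122825 = 5² · 17³; 714425 = 5² · 17 · 41²; 271643 = 17 · 19 · 29²
gcd takes min exponent of each prime: 17 = 17

17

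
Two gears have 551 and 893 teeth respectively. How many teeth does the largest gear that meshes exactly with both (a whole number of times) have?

Euclid: 893 = 1·551 + 342; 551 = 1·342 + 209; 342 = 1·209 + 133; 209 = 1·133 + 76; 133 = 1·76 + 57; 76 = 1·57 + 19; 57 = 3·19 + 0. Last nonzero remainder: 19.

19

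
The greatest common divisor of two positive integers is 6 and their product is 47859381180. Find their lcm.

7976563530

gcd·lcm = product, so lcm = 47859381180/6 = 7976563530.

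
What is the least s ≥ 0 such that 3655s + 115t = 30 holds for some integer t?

Reduce mod 115: 3655s ≡ 30 (mod 115). With g = gcd(3655, 115) = 5 dividing 30, divide through: 731s ≡ 6 (mod 23).
Since gcd(731, 23) = 1, s ≡ 6·(731)⁻¹ ≡ 8 (mod 23). Smallest non-negative: 8.

8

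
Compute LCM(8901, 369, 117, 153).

80651961

lcm(8901, 369) = 8901·369/gcd = 3284469/9 = 364941
lcm(364941, 117) = 364941·117/gcd = 42698097/9 = 4744233
lcm(4744233, 153) = 4744233·153/gcd = 725867649/9 = 80651961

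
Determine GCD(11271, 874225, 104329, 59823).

gcd(11271, 874225): 874225 = 77·11271 + 6358; 11271 = 1·6358 + 4913; 6358 = 1·4913 + 1445; 4913 = 3·1445 + 578; 1445 = 2·578 + 289; 578 = 2·289 + 0 → 289
gcd(289, 104329): 104329 = 361·289 + 0 → 289
gcd(289, 59823): 59823 = 207·289 + 0 → 289

289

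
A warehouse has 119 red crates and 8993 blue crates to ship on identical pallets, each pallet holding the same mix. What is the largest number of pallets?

119 = 7 · 17
8993 = 17 · 23²
Common: 17 = 17

17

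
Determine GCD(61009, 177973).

Euclid: 177973 = 2·61009 + 55955; 61009 = 1·55955 + 5054; 55955 = 11·5054 + 361; 5054 = 14·361 + 0. Last nonzero remainder: 361.

361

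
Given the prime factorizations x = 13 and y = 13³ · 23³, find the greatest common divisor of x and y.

13

min exponent per shared prime: 13 = 13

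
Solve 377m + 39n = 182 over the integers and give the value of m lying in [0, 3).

Reduce mod 39: 377m ≡ 182 (mod 39). With g = gcd(377, 39) = 13 dividing 182, divide through: 29m ≡ 14 (mod 3).
Since gcd(29, 3) = 1, m ≡ 14·(29)⁻¹ ≡ 1 (mod 3). Smallest non-negative: 1.

1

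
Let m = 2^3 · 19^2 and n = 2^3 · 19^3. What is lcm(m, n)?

54872

max exponent per prime: 2^3 · 19^3 = 54872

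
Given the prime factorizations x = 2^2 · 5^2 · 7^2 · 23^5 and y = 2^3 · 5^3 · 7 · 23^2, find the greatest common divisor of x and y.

370300

min exponent per shared prime: 2^2 · 5^2 · 7 · 23^2 = 370300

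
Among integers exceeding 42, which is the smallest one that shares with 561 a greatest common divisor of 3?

Multiples of 3 above 42: 3·15, 3·16, … . Need the cofactor coprime to 561/3 = 187.
Checking s = 15, 16, … the first with gcd(s, 187) = 1 is s = 15, giving 45.

45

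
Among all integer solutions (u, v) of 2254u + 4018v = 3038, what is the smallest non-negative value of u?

37

Reduce mod 4018: 2254u ≡ 3038 (mod 4018). With g = gcd(2254, 4018) = 98 dividing 3038, divide through: 23u ≡ 31 (mod 41).
Since gcd(23, 41) = 1, u ≡ 31·(23)⁻¹ ≡ 37 (mod 41). Smallest non-negative: 37.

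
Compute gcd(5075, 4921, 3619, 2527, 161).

gcd(5075, 4921): 5075 = 1·4921 + 154; 4921 = 31·154 + 147; 154 = 1·147 + 7; 147 = 21·7 + 0 → 7
gcd(7, 3619): 3619 = 517·7 + 0 → 7
gcd(7, 2527): 2527 = 361·7 + 0 → 7
gcd(7, 161): 161 = 23·7 + 0 → 7

7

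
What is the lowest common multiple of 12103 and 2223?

108927

gcd first: 12103 = 5·2223 + 988; 2223 = 2·988 + 247; 988 = 4·247 + 0 → gcd = 247
lcm = 12103·2223/gcd = 26904969/247 = 108927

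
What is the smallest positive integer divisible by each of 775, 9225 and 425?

4861575

lcm(775, 9225) = 775·9225/gcd = 7149375/25 = 285975
lcm(285975, 425) = 285975·425/gcd = 121539375/25 = 4861575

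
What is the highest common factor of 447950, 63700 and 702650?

50

gcd(447950, 63700): 447950 = 7·63700 + 2050; 63700 = 31·2050 + 150; 2050 = 13·150 + 100; 150 = 1·100 + 50; 100 = 2·50 + 0 → 50
gcd(50, 702650): 702650 = 14053·50 + 0 → 50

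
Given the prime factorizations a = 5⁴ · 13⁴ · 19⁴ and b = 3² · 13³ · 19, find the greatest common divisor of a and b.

min exponent per shared prime: 13³ · 19 = 41743

41743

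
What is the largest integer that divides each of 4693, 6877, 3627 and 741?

13

gcd(4693, 6877): 6877 = 1·4693 + 2184; 4693 = 2·2184 + 325; 2184 = 6·325 + 234; 325 = 1·234 + 91; 234 = 2·91 + 52; 91 = 1·52 + 39; 52 = 1·39 + 13; 39 = 3·13 + 0 → 13
gcd(13, 3627): 3627 = 279·13 + 0 → 13
gcd(13, 741): 741 = 57·13 + 0 → 13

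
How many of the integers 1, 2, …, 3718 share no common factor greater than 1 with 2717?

2717 = 11·13·19. Inclusion–exclusion on these primes:
3718 − ⌊3718/11⌋ − ⌊3718/13⌋ − ⌊3718/19⌋ + ⌊3718/143⌋ + ⌊3718/209⌋ + ⌊3718/247⌋ − ⌊3718/2717⌋ = 2956

2956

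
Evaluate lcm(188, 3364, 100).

3952700

188 = 2² · 47; 3364 = 2² · 29²; 100 = 2² · 5²
lcm takes max exponent of each prime: 2² · 5² · 29² · 47 = 3952700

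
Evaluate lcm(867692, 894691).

833852012

867692 = 2² · 7² · 19 · 233; 894691 = 7² · 19 · 31²
max exponents: 2² · 7² · 19 · 31² · 233 = 833852012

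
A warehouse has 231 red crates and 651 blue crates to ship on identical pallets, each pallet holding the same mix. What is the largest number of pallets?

231 = 3 · 7 · 11
651 = 3 · 7 · 31
Common: 3 · 7 = 21

21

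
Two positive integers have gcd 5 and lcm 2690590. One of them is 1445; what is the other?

9310

Using pq = gcd(p,q)·lcm(p,q) = 5·2690590 = 13452950, we get q = 13452950/1445 = 9310.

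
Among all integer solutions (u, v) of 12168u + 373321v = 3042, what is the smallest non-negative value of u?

Reduce mod 373321: 12168u ≡ 3042 (mod 373321). With g = gcd(12168, 373321) = 169 dividing 3042, divide through: 72u ≡ 18 (mod 2209).
Since gcd(72, 2209) = 1, u ≡ 18·(72)⁻¹ ≡ 1657 (mod 2209). Smallest non-negative: 1657.

1657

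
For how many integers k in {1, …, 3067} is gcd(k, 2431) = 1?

Prime factors of 2431: 11, 13, 17. Count integers ≤ 3067 divisible by none of them.
By inclusion–exclusion: 3067 − ⌊3067/11⌋ − ⌊3067/13⌋ − ⌊3067/17⌋ + ⌊3067/143⌋ + ⌊3067/187⌋ + ⌊3067/221⌋ − ⌊3067/2431⌋ = 2423.

2423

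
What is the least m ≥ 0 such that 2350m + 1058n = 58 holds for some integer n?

371

Euclid: 2350 = 2·1058 + 234; 1058 = 4·234 + 122; 234 = 1·122 + 112; 122 = 1·112 + 10; 112 = 11·10 + 2; 10 = 5·2 + 0 → gcd = 2; 58 = 2·29.
Back-substitution yields 2350·(104) + 1058·(-231) = 2, so one solution is m = 104·29 = 3016, n = -231·29 = -6699.
Solutions in m differ by 1058/2 = 529; the one in [0, 529) is 3016 mod 529 = 371.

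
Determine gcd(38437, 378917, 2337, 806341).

gcd(38437, 378917): 378917 = 9·38437 + 32984; 38437 = 1·32984 + 5453; 32984 = 6·5453 + 266; 5453 = 20·266 + 133; 266 = 2·133 + 0 → 133
gcd(133, 2337): 2337 = 17·133 + 76; 133 = 1·76 + 57; 76 = 1·57 + 19; 57 = 3·19 + 0 → 19
gcd(19, 806341): 806341 = 42439·19 + 0 → 19

19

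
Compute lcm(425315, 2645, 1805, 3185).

2723073758405

lcm(425315, 2645) = 425315·2645/gcd = 1124958175/5 = 224991635
lcm(224991635, 1805) = 224991635·1805/gcd = 406109901175/95 = 4274841065
lcm(4274841065, 3185) = 4274841065·3185/gcd = 13615368792025/5 = 2723073758405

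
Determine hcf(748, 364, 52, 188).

gcd(748, 364): 748 = 2·364 + 20; 364 = 18·20 + 4; 20 = 5·4 + 0 → 4
gcd(4, 52): 52 = 13·4 + 0 → 4
gcd(4, 188): 188 = 47·4 + 0 → 4

4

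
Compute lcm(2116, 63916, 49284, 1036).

2916145960308

2116 = 2² · 23²; 63916 = 2² · 19 · 29²; 49284 = 2² · 3² · 37²; 1036 = 2² · 7 · 37
lcm takes max exponent of each prime: 2² · 3² · 7 · 19 · 23² · 29² · 37² = 2916145960308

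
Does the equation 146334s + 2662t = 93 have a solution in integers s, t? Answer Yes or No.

No

gcd(146334, 2662): 146334 = 54·2662 + 2586; 2662 = 1·2586 + 76; 2586 = 34·76 + 2; 76 = 38·2 + 0 → 2
2 does not divide 93, so a solution does not exist.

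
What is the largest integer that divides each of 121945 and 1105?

5

Euclid: 121945 = 110·1105 + 395; 1105 = 2·395 + 315; 395 = 1·315 + 80; 315 = 3·80 + 75; 80 = 1·75 + 5; 75 = 15·5 + 0. Last nonzero remainder: 5.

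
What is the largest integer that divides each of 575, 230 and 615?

gcd(575, 230): 575 = 2·230 + 115; 230 = 2·115 + 0 → 115
gcd(115, 615): 615 = 5·115 + 40; 115 = 2·40 + 35; 40 = 1·35 + 5; 35 = 7·5 + 0 → 5

5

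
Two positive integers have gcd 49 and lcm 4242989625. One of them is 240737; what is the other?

u·v = gcd·lcm = 49·4242989625 = 207906491625, so v = 207906491625/240737 = 863625.

863625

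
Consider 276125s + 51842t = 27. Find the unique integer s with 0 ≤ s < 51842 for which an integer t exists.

gcd(276125, 51842) = 1 (Euclid: 276125 = 5·51842 + 16915; 51842 = 3·16915 + 1097; 16915 = 15·1097 + 460; 1097 = 2·460 + 177; 460 = 2·177 + 106; 177 = 1·106 + 71; 106 = 1·71 + 35; 71 = 2·35 + 1; 35 = 35·1 + 0), and 1 | 27.
Extended Euclid: 276125·(-1465) + 51842·(7803) = 1. Scale by 27: s₀ = -39555.
General solution s = s₀ + 51842k; reducing mod 51842 gives s = 12287 (and t = -65444).

12287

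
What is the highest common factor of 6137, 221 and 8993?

gcd(6137, 221): 6137 = 27·221 + 170; 221 = 1·170 + 51; 170 = 3·51 + 17; 51 = 3·17 + 0 → 17
gcd(17, 8993): 8993 = 529·17 + 0 → 17

17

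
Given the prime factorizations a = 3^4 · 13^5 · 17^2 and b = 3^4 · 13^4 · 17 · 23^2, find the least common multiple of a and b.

max exponent per prime: 3^4 · 13^5 · 17^2 · 23^2 = 4597855255773

4597855255773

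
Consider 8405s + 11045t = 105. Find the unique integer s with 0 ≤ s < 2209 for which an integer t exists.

Reduce mod 11045: 8405s ≡ 105 (mod 11045). With g = gcd(8405, 11045) = 5 dividing 105, divide through: 1681s ≡ 21 (mod 2209).
Since gcd(1681, 2209) = 1, s ≡ 21·(1681)⁻¹ ≡ 2096 (mod 2209). Smallest non-negative: 2096.

2096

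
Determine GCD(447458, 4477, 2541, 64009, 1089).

gcd(447458, 4477): 447458 = 99·4477 + 4235; 4477 = 1·4235 + 242; 4235 = 17·242 + 121; 242 = 2·121 + 0 → 121
gcd(121, 2541): 2541 = 21·121 + 0 → 121
gcd(121, 64009): 64009 = 529·121 + 0 → 121
gcd(121, 1089): 1089 = 9·121 + 0 → 121

121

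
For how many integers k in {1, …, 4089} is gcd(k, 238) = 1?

238 = 2·7·17. Inclusion–exclusion on these primes:
4089 − ⌊4089/2⌋ − ⌊4089/7⌋ − ⌊4089/17⌋ + ⌊4089/14⌋ + ⌊4089/34⌋ + ⌊4089/119⌋ − ⌊4089/238⌋ = 1650

1650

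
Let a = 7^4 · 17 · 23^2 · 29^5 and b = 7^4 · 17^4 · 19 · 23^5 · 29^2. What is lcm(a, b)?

max exponent per prime: 7^4 · 17^4 · 19 · 23^5 · 29^5 = 503003047291867511173393

503003047291867511173393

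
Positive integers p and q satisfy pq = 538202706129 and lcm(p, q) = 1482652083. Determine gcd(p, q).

363

From gcd × lcm = pq: gcd = 538202706129 / 1482652083 = 363.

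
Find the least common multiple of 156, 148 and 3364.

4854252

lcm(156, 148) = 156·148/gcd = 23088/4 = 5772
lcm(5772, 3364) = 5772·3364/gcd = 19417008/4 = 4854252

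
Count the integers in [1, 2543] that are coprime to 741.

1484

Prime factors of 741: 3, 13, 19. Count integers ≤ 2543 divisible by none of them.
By inclusion–exclusion: 2543 − ⌊2543/3⌋ − ⌊2543/13⌋ − ⌊2543/19⌋ + ⌊2543/39⌋ + ⌊2543/57⌋ + ⌊2543/247⌋ − ⌊2543/741⌋ = 1484.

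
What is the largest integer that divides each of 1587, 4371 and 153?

gcd(1587, 4371): 4371 = 2·1587 + 1197; 1587 = 1·1197 + 390; 1197 = 3·390 + 27; 390 = 14·27 + 12; 27 = 2·12 + 3; 12 = 4·3 + 0 → 3
gcd(3, 153): 153 = 51·3 + 0 → 3

3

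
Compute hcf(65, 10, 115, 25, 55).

65 = 5 · 13; 10 = 2 · 5; 115 = 5 · 23; 25 = 5²; 55 = 5 · 11
gcd takes min exponent of each prime: 5 = 5

5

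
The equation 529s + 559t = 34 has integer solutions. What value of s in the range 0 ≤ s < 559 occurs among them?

Euclid: 559 = 1·529 + 30; 529 = 17·30 + 19; 30 = 1·19 + 11; 19 = 1·11 + 8; 11 = 1·8 + 3; 8 = 2·3 + 2; 3 = 1·2 + 1; 2 = 2·1 + 0 → gcd = 1; 34 = 1·34.
Back-substitution yields 529·(-205) + 559·(194) = 1, so one solution is s = -205·34 = -6970, t = 194·34 = 6596.
Solutions in s differ by 559/1 = 559; the one in [0, 559) is -6970 mod 559 = 297.

297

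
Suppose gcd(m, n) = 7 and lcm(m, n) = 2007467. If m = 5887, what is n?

Using mn = gcd(m,n)·lcm(m,n) = 7·2007467 = 14052269, we get n = 14052269/5887 = 2387.

2387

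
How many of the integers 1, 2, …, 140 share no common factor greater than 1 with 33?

86

33 = 3·11. Inclusion–exclusion on these primes:
140 − ⌊140/3⌋ − ⌊140/11⌋ + ⌊140/33⌋ = 86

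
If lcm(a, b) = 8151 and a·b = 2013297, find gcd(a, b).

From gcd × lcm = ab: gcd = 2013297 / 8151 = 247.

247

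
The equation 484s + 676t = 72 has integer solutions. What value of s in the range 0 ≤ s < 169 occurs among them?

gcd(484, 676) = 4 (Euclid: 676 = 1·484 + 192; 484 = 2·192 + 100; 192 = 1·100 + 92; 100 = 1·92 + 8; 92 = 11·8 + 4; 8 = 2·4 + 0), and 4 | 72.
Extended Euclid: 484·(-81) + 676·(58) = 4. Scale by 18: s₀ = -1458.
General solution s = s₀ + 169k; reducing mod 169 gives s = 63 (and t = -45).

63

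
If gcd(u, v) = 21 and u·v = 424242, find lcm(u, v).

20202

For any two positive integers, gcd × lcm equals their product. Hence lcm = 424242 / 21 = 20202.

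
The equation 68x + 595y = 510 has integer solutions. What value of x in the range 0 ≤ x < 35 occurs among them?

Euclid: 595 = 8·68 + 51; 68 = 1·51 + 17; 51 = 3·17 + 0 → gcd = 17; 510 = 17·30.
Back-substitution yields 68·(9) + 595·(-1) = 17, so one solution is x = 9·30 = 270, y = -1·30 = -30.
Solutions in x differ by 595/17 = 35; the one in [0, 35) is 270 mod 35 = 25.

25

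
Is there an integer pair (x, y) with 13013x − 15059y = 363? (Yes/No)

Yes

By Bézout, 13013x − 15059y = 363 has integer solutions iff gcd(13013, 15059) | 363.
Euclid: 15059 = 1·13013 + 2046; 13013 = 6·2046 + 737; 2046 = 2·737 + 572; 737 = 1·572 + 165; 572 = 3·165 + 77; 165 = 2·77 + 11; 77 = 7·11 + 0. gcd = 11; 363 mod 11 = 0. Yes.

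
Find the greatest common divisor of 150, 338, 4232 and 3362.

gcd(150, 338): 338 = 2·150 + 38; 150 = 3·38 + 36; 38 = 1·36 + 2; 36 = 18·2 + 0 → 2
gcd(2, 4232): 4232 = 2116·2 + 0 → 2
gcd(2, 3362): 3362 = 1681·2 + 0 → 2

2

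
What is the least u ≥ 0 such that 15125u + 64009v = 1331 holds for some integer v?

Reduce mod 64009: 15125u ≡ 1331 (mod 64009). With g = gcd(15125, 64009) = 121 dividing 1331, divide through: 125u ≡ 11 (mod 529).
Since gcd(125, 529) = 1, u ≡ 11·(125)⁻¹ ≡ 491 (mod 529). Smallest non-negative: 491.

491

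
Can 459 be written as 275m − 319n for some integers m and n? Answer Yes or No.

No

By Bézout, 275m − 319n = 459 has integer solutions iff gcd(275, 319) | 459.
Euclid: 319 = 1·275 + 44; 275 = 6·44 + 11; 44 = 4·11 + 0. gcd = 11; 459 mod 11 = 8. No.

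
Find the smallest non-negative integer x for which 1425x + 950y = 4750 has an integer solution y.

0

Euclid: 1425 = 1·950 + 475; 950 = 2·475 + 0 → gcd = 475; 4750 = 475·10.
Back-substitution yields 1425·(1) + 950·(-1) = 475, so one solution is x = 1·10 = 10, y = -1·10 = -10.
Solutions in x differ by 950/475 = 2; the one in [0, 2) is 10 mod 2 = 0.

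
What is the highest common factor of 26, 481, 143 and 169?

13

gcd(26, 481): 481 = 18·26 + 13; 26 = 2·13 + 0 → 13
gcd(13, 143): 143 = 11·13 + 0 → 13
gcd(13, 169): 169 = 13·13 + 0 → 13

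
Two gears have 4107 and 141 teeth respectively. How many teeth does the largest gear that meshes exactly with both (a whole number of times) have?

3

4107 = 3 · 37²
141 = 3 · 47
Common: 3 = 3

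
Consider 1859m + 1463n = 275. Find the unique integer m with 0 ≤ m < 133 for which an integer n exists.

Euclid: 1859 = 1·1463 + 396; 1463 = 3·396 + 275; 396 = 1·275 + 121; 275 = 2·121 + 33; 121 = 3·33 + 22; 33 = 1·22 + 11; 22 = 2·11 + 0 → gcd = 11; 275 = 11·25.
Back-substitution yields 1859·(-48) + 1463·(61) = 11, so one solution is m = -48·25 = -1200, n = 61·25 = 1525.
Solutions in m differ by 1463/11 = 133; the one in [0, 133) is -1200 mod 133 = 130.

130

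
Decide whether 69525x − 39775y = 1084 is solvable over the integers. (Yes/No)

No

By Bézout, 69525x − 39775y = 1084 has integer solutions iff gcd(69525, 39775) | 1084.
Euclid: 69525 = 1·39775 + 29750; 39775 = 1·29750 + 10025; 29750 = 2·10025 + 9700; 10025 = 1·9700 + 325; 9700 = 29·325 + 275; 325 = 1·275 + 50; 275 = 5·50 + 25; 50 = 2·25 + 0. gcd = 25; 1084 mod 25 = 9. No.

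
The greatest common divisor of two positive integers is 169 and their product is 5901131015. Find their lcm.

34917935

For any two positive integers, gcd × lcm equals their product. Hence lcm = 5901131015 / 169 = 34917935.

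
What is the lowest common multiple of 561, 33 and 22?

1122

561 = 3 · 11 · 17; 33 = 3 · 11; 22 = 2 · 11
lcm takes max exponent of each prime: 2 · 3 · 11 · 17 = 1122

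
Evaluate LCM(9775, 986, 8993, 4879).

9775 = 5² · 17 · 23; 986 = 2 · 17 · 29; 8993 = 17 · 23²; 4879 = 7 · 17 · 41
lcm takes max exponent of each prime: 2 · 5² · 7 · 17 · 23² · 29 · 41 = 3742436950

3742436950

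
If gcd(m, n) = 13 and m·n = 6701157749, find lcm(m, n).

Since gcd(m,n)·lcm(m,n) = mn, lcm = 6701157749/13 = 515473673.

515473673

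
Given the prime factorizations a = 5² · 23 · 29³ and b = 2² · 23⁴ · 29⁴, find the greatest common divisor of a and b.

560947

min exponent per shared prime: 23 · 29³ = 560947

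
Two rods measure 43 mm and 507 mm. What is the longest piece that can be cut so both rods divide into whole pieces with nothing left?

43 = 43
507 = 3 · 13²
Common: 1 = 1

1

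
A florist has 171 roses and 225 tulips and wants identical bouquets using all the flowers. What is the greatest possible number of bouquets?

9

Euclid: 225 = 1·171 + 54; 171 = 3·54 + 9; 54 = 6·9 + 0. Last nonzero remainder: 9.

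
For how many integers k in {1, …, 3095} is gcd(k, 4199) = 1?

4199 = 13·17·19. Inclusion–exclusion on these primes:
3095 − ⌊3095/13⌋ − ⌊3095/17⌋ − ⌊3095/19⌋ + ⌊3095/221⌋ + ⌊3095/247⌋ + ⌊3095/323⌋ − ⌊3095/4199⌋ = 2548

2548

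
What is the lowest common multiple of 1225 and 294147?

gcd first: 294147 = 240·1225 + 147; 1225 = 8·147 + 49; 147 = 3·49 + 0 → gcd = 49
lcm = 1225·294147/gcd = 360330075/49 = 7353675

7353675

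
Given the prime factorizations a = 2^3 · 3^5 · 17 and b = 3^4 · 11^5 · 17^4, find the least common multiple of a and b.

26149017270024

max exponent per prime: 2^3 · 3^5 · 11^5 · 17^4 = 26149017270024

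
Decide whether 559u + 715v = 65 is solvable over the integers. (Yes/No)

gcd(559, 715): 715 = 1·559 + 156; 559 = 3·156 + 91; 156 = 1·91 + 65; 91 = 1·65 + 26; 65 = 2·26 + 13; 26 = 2·13 + 0 → 13
13 divides 65, so a solution exists.

Yes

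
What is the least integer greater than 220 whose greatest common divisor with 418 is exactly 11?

231

Multiples of 11 above 220: 11·21, 11·22, … . Need the cofactor coprime to 418/11 = 38.
Checking s = 21, 22, … the first with gcd(s, 38) = 1 is s = 21, giving 231.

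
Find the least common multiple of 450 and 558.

450 = 2 · 3² · 5²; 558 = 2 · 3² · 31
max exponents: 2 · 3² · 5² · 31 = 13950

13950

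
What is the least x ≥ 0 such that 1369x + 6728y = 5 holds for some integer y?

Reduce mod 6728: 1369x ≡ 5 (mod 6728). With g = gcd(1369, 6728) = 1 dividing 5, divide through: 1369x ≡ 5 (mod 6728).
Since gcd(1369, 6728) = 1, x ≡ 5·(1369)⁻¹ ≡ 3853 (mod 6728). Smallest non-negative: 3853.

3853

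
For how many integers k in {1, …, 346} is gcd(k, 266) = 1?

140

266 = 2·7·19. Inclusion–exclusion on these primes:
346 − ⌊346/2⌋ − ⌊346/7⌋ − ⌊346/19⌋ + ⌊346/14⌋ + ⌊346/38⌋ + ⌊346/133⌋ − ⌊346/266⌋ = 140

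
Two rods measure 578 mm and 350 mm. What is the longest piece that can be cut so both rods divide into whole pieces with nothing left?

2

Euclid: 578 = 1·350 + 228; 350 = 1·228 + 122; 228 = 1·122 + 106; 122 = 1·106 + 16; 106 = 6·16 + 10; 16 = 1·10 + 6; 10 = 1·6 + 4; 6 = 1·4 + 2; 4 = 2·2 + 0. Last nonzero remainder: 2.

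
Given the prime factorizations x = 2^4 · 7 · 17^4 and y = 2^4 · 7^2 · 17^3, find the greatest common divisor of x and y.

550256

min exponent per shared prime: 2^4 · 7 · 17^3 = 550256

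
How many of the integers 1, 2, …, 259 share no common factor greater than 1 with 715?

715 = 5·11·13. Inclusion–exclusion on these primes:
259 − ⌊259/5⌋ − ⌊259/11⌋ − ⌊259/13⌋ + ⌊259/55⌋ + ⌊259/65⌋ + ⌊259/143⌋ − ⌊259/715⌋ = 174

174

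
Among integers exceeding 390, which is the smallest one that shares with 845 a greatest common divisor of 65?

845 = 65·13. Any a with gcd(a, 845) = 65 is a multiple of 65, say 65s, with s coprime to 13.
Need s > 390/65, so s ≥ 7. First s ≥ 7 with gcd(s, 13) = 1 is s = 7. Thus a = 65·7 = 455.

455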